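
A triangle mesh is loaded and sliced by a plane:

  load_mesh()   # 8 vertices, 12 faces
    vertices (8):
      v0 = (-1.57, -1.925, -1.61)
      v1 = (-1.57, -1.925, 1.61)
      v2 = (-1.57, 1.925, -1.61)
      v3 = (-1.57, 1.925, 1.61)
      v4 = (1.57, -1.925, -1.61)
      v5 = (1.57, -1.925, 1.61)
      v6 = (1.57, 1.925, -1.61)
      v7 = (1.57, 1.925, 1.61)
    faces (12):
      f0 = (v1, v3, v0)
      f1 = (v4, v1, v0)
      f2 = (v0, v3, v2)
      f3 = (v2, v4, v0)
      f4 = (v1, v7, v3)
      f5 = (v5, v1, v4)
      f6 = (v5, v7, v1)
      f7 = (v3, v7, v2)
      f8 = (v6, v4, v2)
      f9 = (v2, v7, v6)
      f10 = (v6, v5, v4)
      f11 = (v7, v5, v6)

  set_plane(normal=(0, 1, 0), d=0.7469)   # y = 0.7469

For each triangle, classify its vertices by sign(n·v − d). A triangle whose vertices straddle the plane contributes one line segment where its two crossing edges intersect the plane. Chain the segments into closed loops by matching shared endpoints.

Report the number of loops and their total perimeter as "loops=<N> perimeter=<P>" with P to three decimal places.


loops=1 perimeter=12.720

Straddling triangles (8 of 12):
  (v1,v3,v0) [-+-] → (-1.57, 0.7469, 1.61)–(-1.57, 0.7469, 0.62468)  len=0.9853
  (v0,v3,v2) [-++] → (-1.57, 0.7469, 0.62468)–(-1.57, 0.7469, -1.61)  len=2.2347
  (v2,v4,v0) [+--] → (-0.60916, 0.7469, -1.61)–(-1.57, 0.7469, -1.61)  len=0.9608
  (v1,v7,v3) [-++] → (0.60916, 0.7469, 1.61)–(-1.57, 0.7469, 1.61)  len=2.1792
  (v5,v7,v1) [-+-] → (1.57, 0.7469, 1.61)–(0.60916, 0.7469, 1.61)  len=0.9608
  (v6,v4,v2) [+-+] → (1.57, 0.7469, -1.61)–(-0.60916, 0.7469, -1.61)  len=2.1792
  (v6,v5,v4) [+--] → (1.57, 0.7469, -0.62468)–(1.57, 0.7469, -1.61)  len=0.9853
  (v7,v5,v6) [+-+] → (1.57, 0.7469, 1.61)–(1.57, 0.7469, -0.62468)  len=2.2347

Chained into 1 loop(s):
  loop 1: 8 segments, perimeter = 12.7200
Total perimeter = 12.720


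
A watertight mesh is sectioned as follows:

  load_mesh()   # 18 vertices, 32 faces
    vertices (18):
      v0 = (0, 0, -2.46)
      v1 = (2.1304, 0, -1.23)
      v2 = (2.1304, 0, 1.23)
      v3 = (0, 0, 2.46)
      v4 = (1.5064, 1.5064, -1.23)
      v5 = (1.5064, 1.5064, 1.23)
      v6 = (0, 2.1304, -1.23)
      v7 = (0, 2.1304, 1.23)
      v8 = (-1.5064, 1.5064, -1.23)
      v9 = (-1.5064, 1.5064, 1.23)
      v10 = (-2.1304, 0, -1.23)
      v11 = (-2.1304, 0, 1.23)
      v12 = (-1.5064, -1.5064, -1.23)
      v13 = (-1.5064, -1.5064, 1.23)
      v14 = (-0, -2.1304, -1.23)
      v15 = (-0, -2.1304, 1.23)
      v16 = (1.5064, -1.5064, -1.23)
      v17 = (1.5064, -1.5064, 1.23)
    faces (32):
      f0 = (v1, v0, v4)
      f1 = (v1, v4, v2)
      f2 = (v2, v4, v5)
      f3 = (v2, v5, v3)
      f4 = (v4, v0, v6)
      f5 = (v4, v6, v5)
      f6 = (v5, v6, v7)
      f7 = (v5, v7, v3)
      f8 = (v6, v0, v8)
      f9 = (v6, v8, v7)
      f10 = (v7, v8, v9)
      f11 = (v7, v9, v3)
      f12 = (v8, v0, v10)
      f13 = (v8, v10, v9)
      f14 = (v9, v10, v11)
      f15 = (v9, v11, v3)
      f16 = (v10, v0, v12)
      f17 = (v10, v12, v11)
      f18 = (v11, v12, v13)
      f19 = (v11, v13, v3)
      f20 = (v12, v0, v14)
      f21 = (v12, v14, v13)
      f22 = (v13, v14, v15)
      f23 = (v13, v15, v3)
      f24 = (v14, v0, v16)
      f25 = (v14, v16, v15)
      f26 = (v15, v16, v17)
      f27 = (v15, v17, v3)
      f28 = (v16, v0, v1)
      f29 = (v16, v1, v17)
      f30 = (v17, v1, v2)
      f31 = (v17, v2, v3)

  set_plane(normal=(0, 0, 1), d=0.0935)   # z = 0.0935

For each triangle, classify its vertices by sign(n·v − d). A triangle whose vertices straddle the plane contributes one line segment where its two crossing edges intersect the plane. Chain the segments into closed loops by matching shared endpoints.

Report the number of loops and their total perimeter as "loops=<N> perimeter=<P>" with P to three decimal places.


Straddling triangles (16 of 32):
  (v1,v4,v2) [--+] → (1.84212, 0.695945, 0.0935)–(2.1304, 0, 0.0935)  len=0.7533
  (v2,v4,v5) [+-+] → (1.84212, 0.695945, 0.0935)–(1.5064, 1.5064, 0.0935)  len=0.8772
  (v4,v6,v5) [--+] → (0.810455, 1.79468, 0.0935)–(1.5064, 1.5064, 0.0935)  len=0.7533
  (v5,v6,v7) [+-+] → (0.810455, 1.79468, 0.0935)–(0, 2.1304, 0.0935)  len=0.8772
  (v6,v8,v7) [--+] → (-0.695945, 1.84212, 0.0935)–(0, 2.1304, 0.0935)  len=0.7533
  (v7,v8,v9) [+-+] → (-0.695945, 1.84212, 0.0935)–(-1.5064, 1.5064, 0.0935)  len=0.8772
  (v8,v10,v9) [--+] → (-1.79468, 0.810455, 0.0935)–(-1.5064, 1.5064, 0.0935)  len=0.7533
  (v9,v10,v11) [+-+] → (-1.79468, 0.810455, 0.0935)–(-2.1304, 0, 0.0935)  len=0.8772
  (v10,v12,v11) [--+] → (-1.84212, -0.695945, 0.0935)–(-2.1304, 0, 0.0935)  len=0.7533
  (v11,v12,v13) [+-+] → (-1.84212, -0.695945, 0.0935)–(-1.5064, -1.5064, 0.0935)  len=0.8772
  (v12,v14,v13) [--+] → (-0.810455, -1.79468, 0.0935)–(-1.5064, -1.5064, 0.0935)  len=0.7533
  (v13,v14,v15) [+-+] → (-0.810455, -1.79468, 0.0935)–(0, -2.1304, 0.0935)  len=0.8772
  (v14,v16,v15) [--+] → (0.695945, -1.84212, 0.0935)–(0, -2.1304, 0.0935)  len=0.7533
  (v15,v16,v17) [+-+] → (0.695945, -1.84212, 0.0935)–(1.5064, -1.5064, 0.0935)  len=0.8772
  (v16,v1,v17) [--+] → (1.79468, -0.810455, 0.0935)–(1.5064, -1.5064, 0.0935)  len=0.7533
  (v17,v1,v2) [+-+] → (1.79468, -0.810455, 0.0935)–(2.1304, 0, 0.0935)  len=0.8772

Chained into 1 loop(s):
  loop 1: 16 segments, perimeter = 13.0442
Total perimeter = 13.044

loops=1 perimeter=13.044


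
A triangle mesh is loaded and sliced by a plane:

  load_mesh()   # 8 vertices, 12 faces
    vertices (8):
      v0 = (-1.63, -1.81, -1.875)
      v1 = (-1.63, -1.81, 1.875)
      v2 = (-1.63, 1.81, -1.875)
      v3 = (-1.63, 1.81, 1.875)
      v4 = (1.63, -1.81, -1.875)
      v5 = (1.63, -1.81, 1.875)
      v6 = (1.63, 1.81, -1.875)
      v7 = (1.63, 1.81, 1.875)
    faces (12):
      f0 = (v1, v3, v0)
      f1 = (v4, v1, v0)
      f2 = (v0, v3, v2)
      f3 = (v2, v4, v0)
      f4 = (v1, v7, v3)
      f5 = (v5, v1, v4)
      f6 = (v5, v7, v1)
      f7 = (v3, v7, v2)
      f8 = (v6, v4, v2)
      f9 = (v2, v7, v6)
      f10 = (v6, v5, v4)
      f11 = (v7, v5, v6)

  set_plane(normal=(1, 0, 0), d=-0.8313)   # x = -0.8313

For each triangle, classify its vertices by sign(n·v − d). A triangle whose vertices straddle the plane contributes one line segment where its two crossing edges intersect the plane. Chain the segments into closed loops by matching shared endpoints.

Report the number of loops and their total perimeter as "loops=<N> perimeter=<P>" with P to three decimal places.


Straddling triangles (8 of 12):
  (v4,v1,v0) [+--] → (-0.8313, -1.81, 0.95625)–(-0.8313, -1.81, -1.875)  len=2.8313
  (v2,v4,v0) [-+-] → (-0.8313, 0.9231, -1.875)–(-0.8313, -1.81, -1.875)  len=2.7331
  (v1,v7,v3) [-+-] → (-0.8313, -0.9231, 1.875)–(-0.8313, 1.81, 1.875)  len=2.7331
  (v5,v1,v4) [+-+] → (-0.8313, -1.81, 1.875)–(-0.8313, -1.81, 0.95625)  len=0.9187
  (v5,v7,v1) [++-] → (-0.8313, -0.9231, 1.875)–(-0.8313, -1.81, 1.875)  len=0.8869
  (v3,v7,v2) [-+-] → (-0.8313, 1.81, 1.875)–(-0.8313, 1.81, -0.95625)  len=2.8313
  (v6,v4,v2) [++-] → (-0.8313, 0.9231, -1.875)–(-0.8313, 1.81, -1.875)  len=0.8869
  (v2,v7,v6) [-++] → (-0.8313, 1.81, -0.95625)–(-0.8313, 1.81, -1.875)  len=0.9187

Chained into 1 loop(s):
  loop 1: 8 segments, perimeter = 14.7400
Total perimeter = 14.740

loops=1 perimeter=14.740


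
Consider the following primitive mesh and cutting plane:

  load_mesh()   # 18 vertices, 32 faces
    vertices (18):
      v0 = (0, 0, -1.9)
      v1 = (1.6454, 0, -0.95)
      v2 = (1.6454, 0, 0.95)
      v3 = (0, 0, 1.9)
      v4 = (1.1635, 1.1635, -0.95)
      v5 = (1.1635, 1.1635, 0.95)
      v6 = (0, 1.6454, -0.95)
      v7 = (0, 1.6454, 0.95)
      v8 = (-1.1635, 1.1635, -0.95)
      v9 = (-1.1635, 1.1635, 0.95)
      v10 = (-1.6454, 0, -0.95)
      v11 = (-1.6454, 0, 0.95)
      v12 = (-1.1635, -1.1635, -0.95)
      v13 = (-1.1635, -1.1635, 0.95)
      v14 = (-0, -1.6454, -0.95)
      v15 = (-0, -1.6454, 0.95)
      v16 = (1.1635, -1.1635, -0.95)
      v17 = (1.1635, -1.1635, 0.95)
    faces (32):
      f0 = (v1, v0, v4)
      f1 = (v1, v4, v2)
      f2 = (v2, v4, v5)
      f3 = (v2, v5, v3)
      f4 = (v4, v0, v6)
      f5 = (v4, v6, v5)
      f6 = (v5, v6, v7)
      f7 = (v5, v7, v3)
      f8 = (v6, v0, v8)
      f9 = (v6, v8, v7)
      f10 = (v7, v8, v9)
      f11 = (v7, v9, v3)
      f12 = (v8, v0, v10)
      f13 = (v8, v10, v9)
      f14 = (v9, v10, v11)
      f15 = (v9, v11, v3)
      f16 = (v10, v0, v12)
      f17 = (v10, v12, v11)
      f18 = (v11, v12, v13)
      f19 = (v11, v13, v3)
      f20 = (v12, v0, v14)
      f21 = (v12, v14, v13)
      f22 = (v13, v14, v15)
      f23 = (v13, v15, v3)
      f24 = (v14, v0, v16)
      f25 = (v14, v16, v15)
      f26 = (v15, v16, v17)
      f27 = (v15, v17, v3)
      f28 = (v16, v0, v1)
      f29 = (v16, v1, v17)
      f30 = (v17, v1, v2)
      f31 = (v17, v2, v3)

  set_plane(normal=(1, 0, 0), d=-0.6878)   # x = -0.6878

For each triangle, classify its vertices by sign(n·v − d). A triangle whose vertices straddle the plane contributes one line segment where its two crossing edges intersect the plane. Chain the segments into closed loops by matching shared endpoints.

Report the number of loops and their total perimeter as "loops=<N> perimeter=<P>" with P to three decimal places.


Straddling triangles (12 of 32):
  (v6,v0,v8) [++-] → (-0.6878, 0.6878, -1.33841)–(-0.6878, 1.36053, -0.95)  len=0.7768
  (v6,v8,v7) [+-+] → (-0.6878, 1.36053, -0.95)–(-0.6878, 1.36053, -0.17318)  len=0.7768
  (v7,v8,v9) [+--] → (-0.6878, 1.36053, -0.17318)–(-0.6878, 1.36053, 0.95)  len=1.1232
  (v7,v9,v3) [+-+] → (-0.6878, 1.36053, 0.95)–(-0.6878, 0.6878, 1.33841)  len=0.7768
  (v8,v0,v10) [-+-] → (-0.6878, 0.6878, -1.33841)–(-0.6878, 0, -1.50289)  len=0.7072
  (v9,v11,v3) [--+] → (-0.6878, 0, 1.50289)–(-0.6878, 0.6878, 1.33841)  len=0.7072
  (v10,v0,v12) [-+-] → (-0.6878, 0, -1.50289)–(-0.6878, -0.6878, -1.33841)  len=0.7072
  (v11,v13,v3) [--+] → (-0.6878, -0.6878, 1.33841)–(-0.6878, 0, 1.50289)  len=0.7072
  (v12,v0,v14) [-++] → (-0.6878, -0.6878, -1.33841)–(-0.6878, -1.36053, -0.95)  len=0.7768
  (v12,v14,v13) [-+-] → (-0.6878, -1.36053, -0.95)–(-0.6878, -1.36053, 0.17318)  len=1.1232
  (v13,v14,v15) [-++] → (-0.6878, -1.36053, 0.17318)–(-0.6878, -1.36053, 0.95)  len=0.7768
  (v13,v15,v3) [-++] → (-0.6878, -1.36053, 0.95)–(-0.6878, -0.6878, 1.33841)  len=0.7768

Chained into 1 loop(s):
  loop 1: 12 segments, perimeter = 9.7360
Total perimeter = 9.736

loops=1 perimeter=9.736


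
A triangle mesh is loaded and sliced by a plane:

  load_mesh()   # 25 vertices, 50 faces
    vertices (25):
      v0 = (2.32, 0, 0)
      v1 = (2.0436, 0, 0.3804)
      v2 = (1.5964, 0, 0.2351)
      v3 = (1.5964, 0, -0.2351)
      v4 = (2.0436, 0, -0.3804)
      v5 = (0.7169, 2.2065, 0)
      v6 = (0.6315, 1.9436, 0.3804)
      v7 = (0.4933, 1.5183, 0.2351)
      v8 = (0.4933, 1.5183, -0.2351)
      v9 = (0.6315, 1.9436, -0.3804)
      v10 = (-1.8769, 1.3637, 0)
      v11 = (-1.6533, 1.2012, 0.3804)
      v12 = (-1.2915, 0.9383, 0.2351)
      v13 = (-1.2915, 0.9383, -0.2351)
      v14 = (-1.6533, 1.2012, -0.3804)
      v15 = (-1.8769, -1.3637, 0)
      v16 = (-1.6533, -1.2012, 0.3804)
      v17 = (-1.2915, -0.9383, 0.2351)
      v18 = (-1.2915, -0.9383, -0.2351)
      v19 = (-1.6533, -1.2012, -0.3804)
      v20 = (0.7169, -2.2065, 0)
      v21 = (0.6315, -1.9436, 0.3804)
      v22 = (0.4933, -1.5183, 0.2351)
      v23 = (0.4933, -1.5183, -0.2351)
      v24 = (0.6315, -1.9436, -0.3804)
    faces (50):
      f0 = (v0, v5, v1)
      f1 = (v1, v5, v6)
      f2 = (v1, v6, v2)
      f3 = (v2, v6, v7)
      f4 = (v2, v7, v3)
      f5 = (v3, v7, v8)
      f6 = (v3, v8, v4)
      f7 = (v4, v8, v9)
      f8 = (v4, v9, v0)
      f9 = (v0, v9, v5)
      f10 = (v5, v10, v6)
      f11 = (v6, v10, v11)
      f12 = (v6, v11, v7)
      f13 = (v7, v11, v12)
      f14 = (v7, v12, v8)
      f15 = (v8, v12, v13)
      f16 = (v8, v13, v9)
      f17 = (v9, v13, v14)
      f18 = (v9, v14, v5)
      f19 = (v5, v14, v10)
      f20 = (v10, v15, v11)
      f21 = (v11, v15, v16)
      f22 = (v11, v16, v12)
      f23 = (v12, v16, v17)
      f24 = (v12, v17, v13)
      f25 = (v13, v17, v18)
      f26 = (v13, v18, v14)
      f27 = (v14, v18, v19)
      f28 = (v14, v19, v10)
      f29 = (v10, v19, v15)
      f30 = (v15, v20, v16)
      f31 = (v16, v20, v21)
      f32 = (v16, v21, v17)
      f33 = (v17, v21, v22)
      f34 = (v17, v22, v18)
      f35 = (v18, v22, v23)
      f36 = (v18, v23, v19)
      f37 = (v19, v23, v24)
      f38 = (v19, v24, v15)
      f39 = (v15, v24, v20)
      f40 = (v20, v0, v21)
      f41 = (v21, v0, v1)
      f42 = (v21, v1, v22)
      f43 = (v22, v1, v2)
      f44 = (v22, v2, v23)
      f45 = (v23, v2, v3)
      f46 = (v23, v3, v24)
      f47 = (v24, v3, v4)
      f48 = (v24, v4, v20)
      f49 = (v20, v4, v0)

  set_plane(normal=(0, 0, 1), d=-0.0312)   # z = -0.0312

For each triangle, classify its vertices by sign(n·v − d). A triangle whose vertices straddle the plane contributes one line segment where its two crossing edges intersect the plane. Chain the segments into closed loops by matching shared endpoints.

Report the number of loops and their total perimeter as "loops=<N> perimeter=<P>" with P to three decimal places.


Straddling triangles (20 of 50):
  (v2,v7,v3) [++-] → (1.11805, 0.658404, -0.0312)–(1.5964, 0, -0.0312)  len=0.8138
  (v3,v7,v8) [-+-] → (1.11805, 0.658404, -0.0312)–(0.4933, 1.5183, -0.0312)  len=1.0629
  (v4,v9,v0) [--+] → (2.18151, 0.159412, -0.0312)–(2.29733, 0, -0.0312)  len=0.1970
  (v0,v9,v5) [+-+] → (2.18151, 0.159412, -0.0312)–(0.709896, 2.18494, -0.0312)  len=2.5037
  (v7,v12,v8) [++-] → (-0.28067, 1.26679, -0.0312)–(0.4933, 1.5183, -0.0312)  len=0.8138
  (v8,v12,v13) [-+-] → (-0.28067, 1.26679, -0.0312)–(-1.2915, 0.9383, -0.0312)  len=1.0629
  (v9,v14,v5) [--+] → (0.522499, 2.12405, -0.0312)–(0.709896, 2.18494, -0.0312)  len=0.1970
  (v5,v14,v10) [+-+] → (0.522499, 2.12405, -0.0312)–(-1.85856, 1.35037, -0.0312)  len=2.5036
  (v12,v17,v13) [++-] → (-1.2915, 0.124521, -0.0312)–(-1.2915, 0.9383, -0.0312)  len=0.8138
  (v13,v17,v18) [-+-] → (-1.2915, 0.124521, -0.0312)–(-1.2915, -0.9383, -0.0312)  len=1.0628
  (v14,v19,v10) [--+] → (-1.85856, 1.15333, -0.0312)–(-1.85856, 1.35037, -0.0312)  len=0.1970
  (v10,v19,v15) [+-+] → (-1.85856, 1.15333, -0.0312)–(-1.85856, -1.35037, -0.0312)  len=2.5037
  (v17,v22,v18) [++-] → (-0.51753, -1.18981, -0.0312)–(-1.2915, -0.9383, -0.0312)  len=0.8138
  (v18,v22,v23) [-+-] → (-0.51753, -1.18981, -0.0312)–(0.4933, -1.5183, -0.0312)  len=1.0629
  (v19,v24,v15) [--+] → (-1.67116, -1.41126, -0.0312)–(-1.85856, -1.35037, -0.0312)  len=0.1970
  (v15,v24,v20) [+-+] → (-1.67116, -1.41126, -0.0312)–(0.709896, -2.18494, -0.0312)  len=2.5036
  (v22,v2,v23) [++-] → (0.971654, -0.859896, -0.0312)–(0.4933, -1.5183, -0.0312)  len=0.8138
  (v23,v2,v3) [-+-] → (0.971654, -0.859896, -0.0312)–(1.5964, 0, -0.0312)  len=1.0629
  (v24,v4,v20) [--+] → (0.825715, -2.02553, -0.0312)–(0.709896, -2.18494, -0.0312)  len=0.1970
  (v20,v4,v0) [+-+] → (0.825715, -2.02553, -0.0312)–(2.29733, 0, -0.0312)  len=2.5037

Chained into 2 loop(s):
  loop 1: 10 segments, perimeter = 9.3834
  loop 2: 10 segments, perimeter = 13.5035
Total perimeter = 22.887

loops=2 perimeter=22.887


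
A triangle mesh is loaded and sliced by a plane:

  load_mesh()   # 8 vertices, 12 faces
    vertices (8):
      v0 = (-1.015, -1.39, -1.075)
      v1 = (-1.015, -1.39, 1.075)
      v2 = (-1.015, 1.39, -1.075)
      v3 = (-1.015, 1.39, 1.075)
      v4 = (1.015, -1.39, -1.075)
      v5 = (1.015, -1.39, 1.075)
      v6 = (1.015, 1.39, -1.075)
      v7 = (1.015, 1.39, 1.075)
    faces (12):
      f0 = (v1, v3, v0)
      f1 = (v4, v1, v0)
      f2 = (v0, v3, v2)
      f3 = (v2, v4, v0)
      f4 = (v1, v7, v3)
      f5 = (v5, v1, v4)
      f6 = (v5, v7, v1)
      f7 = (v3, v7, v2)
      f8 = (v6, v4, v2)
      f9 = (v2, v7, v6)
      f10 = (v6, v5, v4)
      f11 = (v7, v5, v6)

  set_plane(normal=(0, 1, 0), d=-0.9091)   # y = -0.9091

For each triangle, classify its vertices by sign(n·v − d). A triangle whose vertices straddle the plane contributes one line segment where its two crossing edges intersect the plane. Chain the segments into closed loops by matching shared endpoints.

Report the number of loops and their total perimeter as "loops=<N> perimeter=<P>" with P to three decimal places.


Straddling triangles (8 of 12):
  (v1,v3,v0) [-+-] → (-1.015, -0.9091, 1.075)–(-1.015, -0.9091, -0.703081)  len=1.7781
  (v0,v3,v2) [-++] → (-1.015, -0.9091, -0.703081)–(-1.015, -0.9091, -1.075)  len=0.3719
  (v2,v4,v0) [+--] → (0.663839, -0.9091, -1.075)–(-1.015, -0.9091, -1.075)  len=1.6788
  (v1,v7,v3) [-++] → (-0.663839, -0.9091, 1.075)–(-1.015, -0.9091, 1.075)  len=0.3512
  (v5,v7,v1) [-+-] → (1.015, -0.9091, 1.075)–(-0.663839, -0.9091, 1.075)  len=1.6788
  (v6,v4,v2) [+-+] → (1.015, -0.9091, -1.075)–(0.663839, -0.9091, -1.075)  len=0.3512
  (v6,v5,v4) [+--] → (1.015, -0.9091, 0.703081)–(1.015, -0.9091, -1.075)  len=1.7781
  (v7,v5,v6) [+-+] → (1.015, -0.9091, 1.075)–(1.015, -0.9091, 0.703081)  len=0.3719

Chained into 1 loop(s):
  loop 1: 8 segments, perimeter = 8.3600
Total perimeter = 8.360

loops=1 perimeter=8.360


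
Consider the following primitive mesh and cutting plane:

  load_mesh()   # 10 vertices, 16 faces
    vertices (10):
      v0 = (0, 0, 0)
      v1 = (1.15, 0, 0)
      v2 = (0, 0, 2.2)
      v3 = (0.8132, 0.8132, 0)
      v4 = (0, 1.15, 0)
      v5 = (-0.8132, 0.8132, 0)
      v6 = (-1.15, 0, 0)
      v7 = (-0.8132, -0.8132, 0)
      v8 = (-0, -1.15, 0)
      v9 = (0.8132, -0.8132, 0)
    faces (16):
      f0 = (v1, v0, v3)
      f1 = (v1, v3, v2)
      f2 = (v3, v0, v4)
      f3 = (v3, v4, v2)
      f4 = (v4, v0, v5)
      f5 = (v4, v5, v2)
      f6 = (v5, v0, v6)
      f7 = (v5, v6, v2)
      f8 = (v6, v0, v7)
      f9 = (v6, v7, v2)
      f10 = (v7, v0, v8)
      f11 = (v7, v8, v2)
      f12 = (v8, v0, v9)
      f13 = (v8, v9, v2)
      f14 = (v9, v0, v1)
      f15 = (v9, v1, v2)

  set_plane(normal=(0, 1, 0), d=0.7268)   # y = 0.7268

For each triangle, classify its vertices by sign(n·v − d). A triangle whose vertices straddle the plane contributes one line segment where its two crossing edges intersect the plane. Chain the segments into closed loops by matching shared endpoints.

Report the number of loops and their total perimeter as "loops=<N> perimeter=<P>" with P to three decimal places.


loops=1 perimeter=4.080

Straddling triangles (8 of 16):
  (v1,v0,v3) [--+] → (0.7268, 0.7268, 0)–(0.848984, 0.7268, 0)  len=0.1222
  (v1,v3,v2) [-+-] → (0.848984, 0.7268, 0)–(0.7268, 0.7268, 0.233743)  len=0.2638
  (v3,v0,v4) [+-+] → (0.7268, 0.7268, 0)–(0, 0.7268, 0)  len=0.7268
  (v3,v4,v2) [++-] → (0, 0.7268, 0.8096)–(0.7268, 0.7268, 0.233743)  len=0.9273
  (v4,v0,v5) [+-+] → (0, 0.7268, 0)–(-0.7268, 0.7268, 0)  len=0.7268
  (v4,v5,v2) [++-] → (-0.7268, 0.7268, 0.233743)–(0, 0.7268, 0.8096)  len=0.9273
  (v5,v0,v6) [+--] → (-0.7268, 0.7268, 0)–(-0.848984, 0.7268, 0)  len=0.1222
  (v5,v6,v2) [+--] → (-0.848984, 0.7268, 0)–(-0.7268, 0.7268, 0.233743)  len=0.2638

Chained into 1 loop(s):
  loop 1: 8 segments, perimeter = 4.0800
Total perimeter = 4.080


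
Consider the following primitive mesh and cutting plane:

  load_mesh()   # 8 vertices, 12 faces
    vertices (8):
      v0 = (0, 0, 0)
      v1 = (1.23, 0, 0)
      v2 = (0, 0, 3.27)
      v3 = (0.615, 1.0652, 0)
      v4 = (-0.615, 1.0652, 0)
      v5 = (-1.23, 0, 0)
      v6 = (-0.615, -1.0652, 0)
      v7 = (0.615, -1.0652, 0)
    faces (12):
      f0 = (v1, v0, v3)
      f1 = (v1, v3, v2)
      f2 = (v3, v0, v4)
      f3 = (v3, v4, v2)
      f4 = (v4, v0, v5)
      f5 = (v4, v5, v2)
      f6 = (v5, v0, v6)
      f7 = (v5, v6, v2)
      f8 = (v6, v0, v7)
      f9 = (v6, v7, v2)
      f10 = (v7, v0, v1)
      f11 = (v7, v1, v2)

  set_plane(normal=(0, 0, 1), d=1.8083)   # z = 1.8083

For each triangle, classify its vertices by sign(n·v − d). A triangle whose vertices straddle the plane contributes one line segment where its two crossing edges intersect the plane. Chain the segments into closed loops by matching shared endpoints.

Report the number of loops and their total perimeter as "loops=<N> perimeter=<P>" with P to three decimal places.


Straddling triangles (6 of 12):
  (v1,v3,v2) [--+] → (0.274907, 0.476148, 1.8083)–(0.549814, 0, 1.8083)  len=0.5498
  (v3,v4,v2) [--+] → (-0.274907, 0.476148, 1.8083)–(0.274907, 0.476148, 1.8083)  len=0.5498
  (v4,v5,v2) [--+] → (-0.549814, 0, 1.8083)–(-0.274907, 0.476148, 1.8083)  len=0.5498
  (v5,v6,v2) [--+] → (-0.274907, -0.476148, 1.8083)–(-0.549814, 0, 1.8083)  len=0.5498
  (v6,v7,v2) [--+] → (0.274907, -0.476148, 1.8083)–(-0.274907, -0.476148, 1.8083)  len=0.5498
  (v7,v1,v2) [--+] → (0.549814, 0, 1.8083)–(0.274907, -0.476148, 1.8083)  len=0.5498

Chained into 1 loop(s):
  loop 1: 6 segments, perimeter = 3.2989
Total perimeter = 3.299

loops=1 perimeter=3.299


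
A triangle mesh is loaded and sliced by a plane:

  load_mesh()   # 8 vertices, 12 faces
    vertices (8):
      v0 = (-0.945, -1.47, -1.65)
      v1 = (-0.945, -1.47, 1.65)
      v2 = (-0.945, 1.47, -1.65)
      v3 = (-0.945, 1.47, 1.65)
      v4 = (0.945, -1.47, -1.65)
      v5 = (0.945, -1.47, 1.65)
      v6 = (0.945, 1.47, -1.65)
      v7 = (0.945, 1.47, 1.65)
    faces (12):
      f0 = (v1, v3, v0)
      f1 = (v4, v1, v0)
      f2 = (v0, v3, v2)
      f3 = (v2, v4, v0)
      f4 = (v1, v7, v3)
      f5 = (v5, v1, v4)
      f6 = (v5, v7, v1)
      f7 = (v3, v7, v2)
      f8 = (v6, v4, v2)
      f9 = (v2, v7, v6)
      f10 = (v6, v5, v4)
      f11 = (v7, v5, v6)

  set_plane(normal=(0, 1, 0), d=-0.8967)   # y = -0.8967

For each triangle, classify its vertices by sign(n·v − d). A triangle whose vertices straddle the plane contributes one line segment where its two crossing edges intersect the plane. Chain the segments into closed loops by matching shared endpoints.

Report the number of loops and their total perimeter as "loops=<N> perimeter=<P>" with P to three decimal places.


Straddling triangles (8 of 12):
  (v1,v3,v0) [-+-] → (-0.945, -0.8967, 1.65)–(-0.945, -0.8967, -1.0065)  len=2.6565
  (v0,v3,v2) [-++] → (-0.945, -0.8967, -1.0065)–(-0.945, -0.8967, -1.65)  len=0.6435
  (v2,v4,v0) [+--] → (0.57645, -0.8967, -1.65)–(-0.945, -0.8967, -1.65)  len=1.5214
  (v1,v7,v3) [-++] → (-0.57645, -0.8967, 1.65)–(-0.945, -0.8967, 1.65)  len=0.3686
  (v5,v7,v1) [-+-] → (0.945, -0.8967, 1.65)–(-0.57645, -0.8967, 1.65)  len=1.5214
  (v6,v4,v2) [+-+] → (0.945, -0.8967, -1.65)–(0.57645, -0.8967, -1.65)  len=0.3686
  (v6,v5,v4) [+--] → (0.945, -0.8967, 1.0065)–(0.945, -0.8967, -1.65)  len=2.6565
  (v7,v5,v6) [+-+] → (0.945, -0.8967, 1.65)–(0.945, -0.8967, 1.0065)  len=0.6435

Chained into 1 loop(s):
  loop 1: 8 segments, perimeter = 10.3800
Total perimeter = 10.380

loops=1 perimeter=10.380


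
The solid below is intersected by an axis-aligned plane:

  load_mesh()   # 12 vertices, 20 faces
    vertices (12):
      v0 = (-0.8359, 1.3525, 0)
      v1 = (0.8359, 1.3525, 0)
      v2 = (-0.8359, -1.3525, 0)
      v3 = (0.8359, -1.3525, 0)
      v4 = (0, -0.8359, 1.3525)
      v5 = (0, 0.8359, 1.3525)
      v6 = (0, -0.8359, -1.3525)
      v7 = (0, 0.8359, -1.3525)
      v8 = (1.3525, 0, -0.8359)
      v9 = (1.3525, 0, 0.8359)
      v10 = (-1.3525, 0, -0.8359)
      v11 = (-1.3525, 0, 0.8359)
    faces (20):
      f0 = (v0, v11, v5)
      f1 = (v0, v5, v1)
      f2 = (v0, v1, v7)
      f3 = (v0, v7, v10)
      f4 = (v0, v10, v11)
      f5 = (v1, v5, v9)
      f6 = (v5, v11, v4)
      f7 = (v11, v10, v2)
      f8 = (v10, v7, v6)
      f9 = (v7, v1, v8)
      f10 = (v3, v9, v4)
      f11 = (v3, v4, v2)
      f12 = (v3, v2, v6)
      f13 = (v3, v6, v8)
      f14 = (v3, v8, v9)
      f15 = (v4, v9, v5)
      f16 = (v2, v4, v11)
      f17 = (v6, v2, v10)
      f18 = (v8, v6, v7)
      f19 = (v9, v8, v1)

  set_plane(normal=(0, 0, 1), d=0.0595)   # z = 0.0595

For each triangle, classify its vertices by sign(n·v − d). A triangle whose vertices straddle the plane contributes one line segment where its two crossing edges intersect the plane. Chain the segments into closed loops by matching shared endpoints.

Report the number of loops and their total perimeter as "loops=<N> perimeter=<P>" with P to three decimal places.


loops=1 perimeter=8.992

Straddling triangles (10 of 20):
  (v0,v11,v5) [-++] → (-0.872672, 1.25623, 0.0595)–(-0.799127, 1.32977, 0.0595)  len=0.1040
  (v0,v5,v1) [-+-] → (-0.799127, 1.32977, 0.0595)–(0.799127, 1.32977, 0.0595)  len=1.5983
  (v0,v10,v11) [--+] → (-1.3525, 0, 0.0595)–(-0.872672, 1.25623, 0.0595)  len=1.3447
  (v1,v5,v9) [-++] → (0.799127, 1.32977, 0.0595)–(0.872672, 1.25623, 0.0595)  len=0.1040
  (v11,v10,v2) [+--] → (-1.3525, 0, 0.0595)–(-0.872672, -1.25623, 0.0595)  len=1.3447
  (v3,v9,v4) [-++] → (0.872672, -1.25623, 0.0595)–(0.799127, -1.32977, 0.0595)  len=0.1040
  (v3,v4,v2) [-+-] → (0.799127, -1.32977, 0.0595)–(-0.799127, -1.32977, 0.0595)  len=1.5983
  (v3,v8,v9) [--+] → (1.3525, 0, 0.0595)–(0.872672, -1.25623, 0.0595)  len=1.3447
  (v2,v4,v11) [-++] → (-0.799127, -1.32977, 0.0595)–(-0.872672, -1.25623, 0.0595)  len=0.1040
  (v9,v8,v1) [+--] → (1.3525, 0, 0.0595)–(0.872672, 1.25623, 0.0595)  len=1.3447

Chained into 1 loop(s):
  loop 1: 10 segments, perimeter = 8.9915
Total perimeter = 8.992


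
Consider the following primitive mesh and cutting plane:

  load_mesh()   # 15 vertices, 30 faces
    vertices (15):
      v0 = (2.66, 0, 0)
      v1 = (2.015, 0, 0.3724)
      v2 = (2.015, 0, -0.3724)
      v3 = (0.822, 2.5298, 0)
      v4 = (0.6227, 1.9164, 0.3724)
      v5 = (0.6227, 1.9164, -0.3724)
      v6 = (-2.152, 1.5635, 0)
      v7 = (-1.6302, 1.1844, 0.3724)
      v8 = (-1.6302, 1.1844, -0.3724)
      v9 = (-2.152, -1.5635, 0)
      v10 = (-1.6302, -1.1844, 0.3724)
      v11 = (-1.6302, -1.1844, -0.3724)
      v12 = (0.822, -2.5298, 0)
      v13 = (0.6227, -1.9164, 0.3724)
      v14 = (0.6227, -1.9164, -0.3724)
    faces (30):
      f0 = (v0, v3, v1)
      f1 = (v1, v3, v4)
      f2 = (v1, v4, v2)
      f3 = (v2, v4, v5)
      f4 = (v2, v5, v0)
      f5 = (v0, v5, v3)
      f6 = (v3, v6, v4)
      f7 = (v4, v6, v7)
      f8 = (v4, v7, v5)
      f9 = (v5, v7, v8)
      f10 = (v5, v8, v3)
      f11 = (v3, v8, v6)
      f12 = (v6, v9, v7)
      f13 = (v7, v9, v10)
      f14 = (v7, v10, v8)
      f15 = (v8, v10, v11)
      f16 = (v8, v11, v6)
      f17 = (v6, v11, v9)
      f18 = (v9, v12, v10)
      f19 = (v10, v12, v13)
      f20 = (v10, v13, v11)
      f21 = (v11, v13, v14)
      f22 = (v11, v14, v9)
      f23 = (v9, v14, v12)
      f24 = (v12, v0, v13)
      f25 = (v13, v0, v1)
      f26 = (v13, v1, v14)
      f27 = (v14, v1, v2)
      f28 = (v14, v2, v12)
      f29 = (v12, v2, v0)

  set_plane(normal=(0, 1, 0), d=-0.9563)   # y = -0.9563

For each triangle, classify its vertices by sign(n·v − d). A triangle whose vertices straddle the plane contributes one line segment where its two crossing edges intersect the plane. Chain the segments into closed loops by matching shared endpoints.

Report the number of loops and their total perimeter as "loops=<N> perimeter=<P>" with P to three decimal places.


loops=2 perimeter=4.261

Straddling triangles (12 of 30):
  (v6,v9,v7) [+-+] → (-2.152, -0.9563, 0)–(-2.0367, -0.9563, 0.0822888)  len=0.1417
  (v7,v9,v10) [+--] → (-2.0367, -0.9563, 0.0822888)–(-1.6302, -0.9563, 0.3724)  len=0.4994
  (v7,v10,v8) [+-+] → (-1.6302, -0.9563, 0.3724)–(-1.6302, -0.9563, 0.300681)  len=0.0717
  (v8,v10,v11) [+--] → (-1.6302, -0.9563, 0.300681)–(-1.6302, -0.9563, -0.3724)  len=0.6731
  (v8,v11,v6) [+-+] → (-1.6302, -0.9563, -0.3724)–(-1.67351, -0.9563, -0.341488)  len=0.0532
  (v6,v11,v9) [+--] → (-1.67351, -0.9563, -0.341488)–(-2.152, -0.9563, 0)  len=0.5878
  (v12,v0,v13) [-+-] → (1.96521, -0.9563, 0)–(1.64337, -0.9563, 0.185831)  len=0.3716
  (v13,v0,v1) [-++] → (1.64337, -0.9563, 0.185831)–(1.32023, -0.9563, 0.3724)  len=0.3731
  (v13,v1,v14) [-+-] → (1.32023, -0.9563, 0.3724)–(1.32023, -0.9563, 0.000738426)  len=0.3717
  (v14,v1,v2) [-++] → (1.32023, -0.9563, 0.000738426)–(1.32023, -0.9563, -0.3724)  len=0.3731
  (v14,v2,v12) [-+-] → (1.32023, -0.9563, -0.3724)–(1.56403, -0.9563, -0.231628)  len=0.2815
  (v12,v2,v0) [-++] → (1.56403, -0.9563, -0.231628)–(1.96521, -0.9563, 0)  len=0.4632

Chained into 2 loop(s):
  loop 1: 6 segments, perimeter = 2.0269
  loop 2: 6 segments, perimeter = 2.2343
Total perimeter = 4.261


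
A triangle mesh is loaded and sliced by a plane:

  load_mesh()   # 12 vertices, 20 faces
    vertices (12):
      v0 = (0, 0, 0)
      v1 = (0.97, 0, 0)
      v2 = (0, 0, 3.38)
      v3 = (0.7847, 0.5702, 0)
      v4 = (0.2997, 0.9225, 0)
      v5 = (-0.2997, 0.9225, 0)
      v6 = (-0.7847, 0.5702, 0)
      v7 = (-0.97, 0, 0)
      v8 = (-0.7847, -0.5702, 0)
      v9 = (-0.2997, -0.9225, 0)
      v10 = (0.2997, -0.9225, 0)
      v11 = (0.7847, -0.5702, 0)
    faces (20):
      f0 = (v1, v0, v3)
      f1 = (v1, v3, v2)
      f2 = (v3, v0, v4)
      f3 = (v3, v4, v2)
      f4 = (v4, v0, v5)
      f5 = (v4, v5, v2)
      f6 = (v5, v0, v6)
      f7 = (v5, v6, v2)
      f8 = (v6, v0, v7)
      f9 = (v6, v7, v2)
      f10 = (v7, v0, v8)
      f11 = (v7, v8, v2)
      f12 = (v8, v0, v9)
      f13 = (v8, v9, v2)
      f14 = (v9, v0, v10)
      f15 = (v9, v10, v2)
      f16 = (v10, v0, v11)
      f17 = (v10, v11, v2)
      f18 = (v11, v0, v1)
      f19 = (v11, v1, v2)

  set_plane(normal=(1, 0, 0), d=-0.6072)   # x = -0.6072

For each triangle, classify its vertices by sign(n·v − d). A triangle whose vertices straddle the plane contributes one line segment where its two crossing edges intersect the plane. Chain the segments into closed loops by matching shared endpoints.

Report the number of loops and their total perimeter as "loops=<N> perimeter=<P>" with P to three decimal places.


loops=1 perimeter=4.345

Straddling triangles (8 of 20):
  (v5,v0,v6) [++-] → (-0.6072, 0.44122, 0)–(-0.6072, 0.699135, 0)  len=0.2579
  (v5,v6,v2) [+-+] → (-0.6072, 0.699135, 0)–(-0.6072, 0.44122, 0.76456)  len=0.8069
  (v6,v0,v7) [-+-] → (-0.6072, 0.44122, 0)–(-0.6072, 0, 0)  len=0.4412
  (v6,v7,v2) [--+] → (-0.6072, 0, 1.26419)–(-0.6072, 0.44122, 0.76456)  len=0.6666
  (v7,v0,v8) [-+-] → (-0.6072, 0, 0)–(-0.6072, -0.44122, 0)  len=0.4412
  (v7,v8,v2) [--+] → (-0.6072, -0.44122, 0.76456)–(-0.6072, 0, 1.26419)  len=0.6666
  (v8,v0,v9) [-++] → (-0.6072, -0.44122, 0)–(-0.6072, -0.699135, 0)  len=0.2579
  (v8,v9,v2) [-++] → (-0.6072, -0.699135, 0)–(-0.6072, -0.44122, 0.76456)  len=0.8069

Chained into 1 loop(s):
  loop 1: 8 segments, perimeter = 4.3452
Total perimeter = 4.345


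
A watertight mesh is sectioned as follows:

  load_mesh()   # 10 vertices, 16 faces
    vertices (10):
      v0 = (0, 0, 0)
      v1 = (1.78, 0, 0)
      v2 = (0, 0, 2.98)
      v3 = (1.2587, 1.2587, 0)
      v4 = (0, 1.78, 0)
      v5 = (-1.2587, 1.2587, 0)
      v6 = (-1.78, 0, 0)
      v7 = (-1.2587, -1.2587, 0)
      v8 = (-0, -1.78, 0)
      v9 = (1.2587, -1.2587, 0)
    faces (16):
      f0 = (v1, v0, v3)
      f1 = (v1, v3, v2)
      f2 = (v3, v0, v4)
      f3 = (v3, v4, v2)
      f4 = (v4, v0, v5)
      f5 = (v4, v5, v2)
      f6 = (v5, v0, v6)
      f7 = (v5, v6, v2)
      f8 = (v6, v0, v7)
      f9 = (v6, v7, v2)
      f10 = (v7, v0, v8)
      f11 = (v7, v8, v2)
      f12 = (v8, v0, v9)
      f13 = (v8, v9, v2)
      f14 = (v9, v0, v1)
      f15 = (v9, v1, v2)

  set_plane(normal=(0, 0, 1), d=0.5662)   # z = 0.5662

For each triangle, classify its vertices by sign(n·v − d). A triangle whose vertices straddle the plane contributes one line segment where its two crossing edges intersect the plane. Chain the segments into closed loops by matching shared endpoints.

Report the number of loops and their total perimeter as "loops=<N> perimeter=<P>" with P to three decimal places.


loops=1 perimeter=8.828

Straddling triangles (8 of 16):
  (v1,v3,v2) [--+] → (1.01955, 1.01955, 0.5662)–(1.4418, 0, 0.5662)  len=1.1035
  (v3,v4,v2) [--+] → (0, 1.4418, 0.5662)–(1.01955, 1.01955, 0.5662)  len=1.1035
  (v4,v5,v2) [--+] → (-1.01955, 1.01955, 0.5662)–(0, 1.4418, 0.5662)  len=1.1035
  (v5,v6,v2) [--+] → (-1.4418, 0, 0.5662)–(-1.01955, 1.01955, 0.5662)  len=1.1035
  (v6,v7,v2) [--+] → (-1.01955, -1.01955, 0.5662)–(-1.4418, 0, 0.5662)  len=1.1035
  (v7,v8,v2) [--+] → (0, -1.4418, 0.5662)–(-1.01955, -1.01955, 0.5662)  len=1.1035
  (v8,v9,v2) [--+] → (1.01955, -1.01955, 0.5662)–(0, -1.4418, 0.5662)  len=1.1035
  (v9,v1,v2) [--+] → (1.4418, 0, 0.5662)–(1.01955, -1.01955, 0.5662)  len=1.1035

Chained into 1 loop(s):
  loop 1: 8 segments, perimeter = 8.8282
Total perimeter = 8.828


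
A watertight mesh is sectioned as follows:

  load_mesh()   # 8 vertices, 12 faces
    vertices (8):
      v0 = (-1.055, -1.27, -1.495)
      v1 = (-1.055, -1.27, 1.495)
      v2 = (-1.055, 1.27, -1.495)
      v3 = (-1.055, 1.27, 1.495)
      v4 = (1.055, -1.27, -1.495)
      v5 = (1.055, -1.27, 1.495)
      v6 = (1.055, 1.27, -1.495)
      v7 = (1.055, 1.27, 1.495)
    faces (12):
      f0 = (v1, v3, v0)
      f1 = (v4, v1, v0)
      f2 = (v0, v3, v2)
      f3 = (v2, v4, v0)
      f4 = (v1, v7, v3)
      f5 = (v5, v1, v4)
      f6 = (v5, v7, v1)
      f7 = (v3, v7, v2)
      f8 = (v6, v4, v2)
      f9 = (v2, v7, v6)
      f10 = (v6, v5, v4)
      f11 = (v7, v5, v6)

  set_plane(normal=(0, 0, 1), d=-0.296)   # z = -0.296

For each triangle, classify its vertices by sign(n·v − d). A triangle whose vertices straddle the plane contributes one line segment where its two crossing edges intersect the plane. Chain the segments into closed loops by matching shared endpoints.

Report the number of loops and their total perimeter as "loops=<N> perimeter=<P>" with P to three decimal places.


Straddling triangles (8 of 12):
  (v1,v3,v0) [++-] → (-1.055, -0.251452, -0.296)–(-1.055, -1.27, -0.296)  len=1.0185
  (v4,v1,v0) [-+-] → (0.208883, -1.27, -0.296)–(-1.055, -1.27, -0.296)  len=1.2639
  (v0,v3,v2) [-+-] → (-1.055, -0.251452, -0.296)–(-1.055, 1.27, -0.296)  len=1.5215
  (v5,v1,v4) [++-] → (0.208883, -1.27, -0.296)–(1.055, -1.27, -0.296)  len=0.8461
  (v3,v7,v2) [++-] → (-0.208883, 1.27, -0.296)–(-1.055, 1.27, -0.296)  len=0.8461
  (v2,v7,v6) [-+-] → (-0.208883, 1.27, -0.296)–(1.055, 1.27, -0.296)  len=1.2639
  (v6,v5,v4) [-+-] → (1.055, 0.251452, -0.296)–(1.055, -1.27, -0.296)  len=1.5215
  (v7,v5,v6) [++-] → (1.055, 0.251452, -0.296)–(1.055, 1.27, -0.296)  len=1.0185

Chained into 1 loop(s):
  loop 1: 8 segments, perimeter = 9.3000
Total perimeter = 9.300

loops=1 perimeter=9.300


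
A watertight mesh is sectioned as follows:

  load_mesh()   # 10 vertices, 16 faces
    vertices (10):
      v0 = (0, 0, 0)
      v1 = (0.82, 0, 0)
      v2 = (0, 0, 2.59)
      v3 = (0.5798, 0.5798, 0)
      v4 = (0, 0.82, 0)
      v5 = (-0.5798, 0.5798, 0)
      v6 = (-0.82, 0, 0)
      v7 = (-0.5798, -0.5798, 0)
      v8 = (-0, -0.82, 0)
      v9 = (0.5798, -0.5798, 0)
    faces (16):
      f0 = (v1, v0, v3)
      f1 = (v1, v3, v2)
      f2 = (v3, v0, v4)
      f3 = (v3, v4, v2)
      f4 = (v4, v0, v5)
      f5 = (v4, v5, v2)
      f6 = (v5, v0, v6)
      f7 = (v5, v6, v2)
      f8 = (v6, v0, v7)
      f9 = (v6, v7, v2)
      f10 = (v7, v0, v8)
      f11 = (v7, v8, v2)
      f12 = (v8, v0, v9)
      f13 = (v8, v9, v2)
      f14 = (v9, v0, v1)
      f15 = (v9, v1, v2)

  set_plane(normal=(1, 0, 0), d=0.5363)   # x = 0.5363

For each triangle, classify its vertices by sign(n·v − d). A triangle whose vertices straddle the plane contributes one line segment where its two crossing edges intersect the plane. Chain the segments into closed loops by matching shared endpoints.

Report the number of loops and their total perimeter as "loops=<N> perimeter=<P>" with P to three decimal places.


loops=1 perimeter=3.370

Straddling triangles (8 of 16):
  (v1,v0,v3) [+-+] → (0.5363, 0, 0)–(0.5363, 0.5363, 0)  len=0.5363
  (v1,v3,v2) [++-] → (0.5363, 0.5363, 0.194317)–(0.5363, 0, 0.896077)  len=0.8832
  (v3,v0,v4) [+--] → (0.5363, 0.5363, 0)–(0.5363, 0.597821, 0)  len=0.0615
  (v3,v4,v2) [+--] → (0.5363, 0.597821, 0)–(0.5363, 0.5363, 0.194317)  len=0.2038
  (v8,v0,v9) [--+] → (0.5363, -0.5363, 0)–(0.5363, -0.597821, 0)  len=0.0615
  (v8,v9,v2) [-+-] → (0.5363, -0.597821, 0)–(0.5363, -0.5363, 0.194317)  len=0.2038
  (v9,v0,v1) [+-+] → (0.5363, -0.5363, 0)–(0.5363, 0, 0)  len=0.5363
  (v9,v1,v2) [++-] → (0.5363, 0, 0.896077)–(0.5363, -0.5363, 0.194317)  len=0.8832

Chained into 1 loop(s):
  loop 1: 8 segments, perimeter = 3.3697
Total perimeter = 3.370


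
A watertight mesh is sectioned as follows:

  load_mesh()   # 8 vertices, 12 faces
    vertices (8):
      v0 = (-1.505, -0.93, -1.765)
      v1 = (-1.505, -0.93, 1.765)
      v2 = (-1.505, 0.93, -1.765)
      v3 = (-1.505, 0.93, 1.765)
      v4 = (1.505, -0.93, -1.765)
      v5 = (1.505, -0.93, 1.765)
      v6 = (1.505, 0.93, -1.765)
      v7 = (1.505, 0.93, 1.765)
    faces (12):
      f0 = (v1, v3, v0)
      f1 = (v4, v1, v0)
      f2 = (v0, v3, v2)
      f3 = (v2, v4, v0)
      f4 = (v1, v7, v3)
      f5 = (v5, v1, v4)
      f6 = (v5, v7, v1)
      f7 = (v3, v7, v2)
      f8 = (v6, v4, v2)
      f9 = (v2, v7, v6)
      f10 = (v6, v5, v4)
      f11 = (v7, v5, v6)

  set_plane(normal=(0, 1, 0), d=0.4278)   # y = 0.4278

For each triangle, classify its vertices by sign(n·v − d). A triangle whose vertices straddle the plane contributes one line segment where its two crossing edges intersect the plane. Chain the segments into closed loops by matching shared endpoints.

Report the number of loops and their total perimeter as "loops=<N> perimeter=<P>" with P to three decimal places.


loops=1 perimeter=13.080

Straddling triangles (8 of 12):
  (v1,v3,v0) [-+-] → (-1.505, 0.4278, 1.765)–(-1.505, 0.4278, 0.8119)  len=0.9531
  (v0,v3,v2) [-++] → (-1.505, 0.4278, 0.8119)–(-1.505, 0.4278, -1.765)  len=2.5769
  (v2,v4,v0) [+--] → (-0.6923, 0.4278, -1.765)–(-1.505, 0.4278, -1.765)  len=0.8127
  (v1,v7,v3) [-++] → (0.6923, 0.4278, 1.765)–(-1.505, 0.4278, 1.765)  len=2.1973
  (v5,v7,v1) [-+-] → (1.505, 0.4278, 1.765)–(0.6923, 0.4278, 1.765)  len=0.8127
  (v6,v4,v2) [+-+] → (1.505, 0.4278, -1.765)–(-0.6923, 0.4278, -1.765)  len=2.1973
  (v6,v5,v4) [+--] → (1.505, 0.4278, -0.8119)–(1.505, 0.4278, -1.765)  len=0.9531
  (v7,v5,v6) [+-+] → (1.505, 0.4278, 1.765)–(1.505, 0.4278, -0.8119)  len=2.5769

Chained into 1 loop(s):
  loop 1: 8 segments, perimeter = 13.0800
Total perimeter = 13.080


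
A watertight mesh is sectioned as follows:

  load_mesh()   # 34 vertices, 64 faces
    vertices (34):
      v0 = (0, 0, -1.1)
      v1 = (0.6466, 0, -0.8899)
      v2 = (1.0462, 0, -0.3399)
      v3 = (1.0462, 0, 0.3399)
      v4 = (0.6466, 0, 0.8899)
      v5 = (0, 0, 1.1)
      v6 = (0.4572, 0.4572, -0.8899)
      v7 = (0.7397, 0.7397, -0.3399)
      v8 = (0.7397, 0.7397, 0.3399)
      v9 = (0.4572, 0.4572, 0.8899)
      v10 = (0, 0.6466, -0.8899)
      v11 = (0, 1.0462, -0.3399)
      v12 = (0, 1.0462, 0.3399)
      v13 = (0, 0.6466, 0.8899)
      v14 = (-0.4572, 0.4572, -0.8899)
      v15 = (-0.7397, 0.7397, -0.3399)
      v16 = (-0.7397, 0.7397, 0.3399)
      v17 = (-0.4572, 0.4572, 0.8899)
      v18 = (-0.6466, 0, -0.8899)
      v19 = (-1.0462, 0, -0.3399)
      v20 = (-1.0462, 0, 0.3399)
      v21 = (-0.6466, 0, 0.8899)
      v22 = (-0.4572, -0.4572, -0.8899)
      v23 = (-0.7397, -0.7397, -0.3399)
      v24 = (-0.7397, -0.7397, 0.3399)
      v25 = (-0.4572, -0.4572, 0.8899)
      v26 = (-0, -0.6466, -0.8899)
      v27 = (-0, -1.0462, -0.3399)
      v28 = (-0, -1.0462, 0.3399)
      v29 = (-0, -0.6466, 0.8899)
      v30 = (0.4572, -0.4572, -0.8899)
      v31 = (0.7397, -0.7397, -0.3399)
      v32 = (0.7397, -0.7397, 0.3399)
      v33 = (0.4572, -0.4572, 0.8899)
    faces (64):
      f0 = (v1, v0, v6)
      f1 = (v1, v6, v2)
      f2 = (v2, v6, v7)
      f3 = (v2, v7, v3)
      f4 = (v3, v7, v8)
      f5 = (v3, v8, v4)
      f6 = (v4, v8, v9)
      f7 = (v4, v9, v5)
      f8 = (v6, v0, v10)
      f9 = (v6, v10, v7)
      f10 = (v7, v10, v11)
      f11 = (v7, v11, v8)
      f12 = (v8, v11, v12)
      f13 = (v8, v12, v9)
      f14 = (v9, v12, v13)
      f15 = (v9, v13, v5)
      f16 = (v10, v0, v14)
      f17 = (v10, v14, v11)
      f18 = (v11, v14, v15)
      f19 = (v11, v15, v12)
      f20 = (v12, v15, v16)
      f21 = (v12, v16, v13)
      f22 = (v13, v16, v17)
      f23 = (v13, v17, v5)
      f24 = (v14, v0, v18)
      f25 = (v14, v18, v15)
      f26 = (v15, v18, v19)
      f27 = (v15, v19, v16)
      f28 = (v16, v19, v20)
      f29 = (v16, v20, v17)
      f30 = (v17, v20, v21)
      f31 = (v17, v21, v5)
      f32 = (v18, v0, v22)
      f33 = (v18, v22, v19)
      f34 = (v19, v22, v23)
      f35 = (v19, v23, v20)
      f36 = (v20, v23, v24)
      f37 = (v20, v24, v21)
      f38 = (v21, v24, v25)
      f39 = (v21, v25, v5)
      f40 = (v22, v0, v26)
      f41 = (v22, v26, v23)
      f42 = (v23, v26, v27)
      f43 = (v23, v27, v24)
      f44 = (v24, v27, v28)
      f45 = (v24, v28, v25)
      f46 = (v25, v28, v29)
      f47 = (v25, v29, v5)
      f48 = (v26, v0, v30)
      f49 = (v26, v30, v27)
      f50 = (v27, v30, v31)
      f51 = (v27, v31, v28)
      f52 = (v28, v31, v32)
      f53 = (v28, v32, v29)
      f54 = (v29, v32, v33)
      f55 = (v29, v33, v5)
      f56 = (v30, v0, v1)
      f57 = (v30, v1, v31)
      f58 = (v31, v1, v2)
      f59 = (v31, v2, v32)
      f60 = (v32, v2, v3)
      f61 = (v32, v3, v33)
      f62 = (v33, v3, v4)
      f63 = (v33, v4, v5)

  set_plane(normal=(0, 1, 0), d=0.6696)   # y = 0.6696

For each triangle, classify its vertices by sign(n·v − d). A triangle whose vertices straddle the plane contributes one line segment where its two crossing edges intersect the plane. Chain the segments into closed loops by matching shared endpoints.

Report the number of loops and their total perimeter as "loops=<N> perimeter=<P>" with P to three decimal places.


Straddling triangles (18 of 64):
  (v2,v6,v7) [--+] → (0.6696, 0.6696, -0.476378)–(0.768746, 0.6696, -0.3399)  len=0.1687
  (v2,v7,v3) [-+-] → (0.768746, 0.6696, -0.3399)–(0.768746, 0.6696, -0.275477)  len=0.0644
  (v3,v7,v8) [-++] → (0.768746, 0.6696, -0.275477)–(0.768746, 0.6696, 0.3399)  len=0.6154
  (v3,v8,v4) [-+-] → (0.768746, 0.6696, 0.3399)–(0.730877, 0.6696, 0.392022)  len=0.0644
  (v4,v8,v9) [-+-] → (0.730877, 0.6696, 0.392022)–(0.6696, 0.6696, 0.476378)  len=0.1043
  (v6,v10,v7) [--+] → (0.18274, 0.6696, -0.754025)–(0.6696, 0.6696, -0.476378)  len=0.5605
  (v7,v10,v11) [+-+] → (0.18274, 0.6696, -0.754025)–(0, 0.6696, -0.858243)  len=0.2104
  (v8,v12,v9) [++-] → (0.292329, 0.6696, 0.691564)–(0.6696, 0.6696, 0.476378)  len=0.4343
  (v9,v12,v13) [-+-] → (0.292329, 0.6696, 0.691564)–(0, 0.6696, 0.858243)  len=0.3365
  (v10,v14,v11) [--+] → (-0.292329, 0.6696, -0.691564)–(0, 0.6696, -0.858243)  len=0.3365
  (v11,v14,v15) [+-+] → (-0.292329, 0.6696, -0.691564)–(-0.6696, 0.6696, -0.476378)  len=0.4343
  (v12,v16,v13) [++-] → (-0.18274, 0.6696, 0.754025)–(0, 0.6696, 0.858243)  len=0.2104
  (v13,v16,v17) [-+-] → (-0.18274, 0.6696, 0.754025)–(-0.6696, 0.6696, 0.476378)  len=0.5605
  (v14,v18,v15) [--+] → (-0.730877, 0.6696, -0.392022)–(-0.6696, 0.6696, -0.476378)  len=0.1043
  (v15,v18,v19) [+--] → (-0.730877, 0.6696, -0.392022)–(-0.768746, 0.6696, -0.3399)  len=0.0644
  (v15,v19,v16) [+-+] → (-0.768746, 0.6696, -0.3399)–(-0.768746, 0.6696, 0.275477)  len=0.6154
  (v16,v19,v20) [+--] → (-0.768746, 0.6696, 0.275477)–(-0.768746, 0.6696, 0.3399)  len=0.0644
  (v16,v20,v17) [+--] → (-0.768746, 0.6696, 0.3399)–(-0.6696, 0.6696, 0.476378)  len=0.1687

Chained into 1 loop(s):
  loop 1: 18 segments, perimeter = 5.1177
Total perimeter = 5.118

loops=1 perimeter=5.118
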